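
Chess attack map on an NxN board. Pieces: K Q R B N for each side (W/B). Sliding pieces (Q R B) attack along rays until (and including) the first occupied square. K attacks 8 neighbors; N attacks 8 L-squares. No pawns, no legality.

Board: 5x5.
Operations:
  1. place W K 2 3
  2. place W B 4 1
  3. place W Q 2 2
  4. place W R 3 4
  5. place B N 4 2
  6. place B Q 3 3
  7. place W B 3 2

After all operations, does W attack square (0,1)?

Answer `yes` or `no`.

Answer: no

Derivation:
Op 1: place WK@(2,3)
Op 2: place WB@(4,1)
Op 3: place WQ@(2,2)
Op 4: place WR@(3,4)
Op 5: place BN@(4,2)
Op 6: place BQ@(3,3)
Op 7: place WB@(3,2)
Per-piece attacks for W:
  WQ@(2,2): attacks (2,3) (2,1) (2,0) (3,2) (1,2) (0,2) (3,3) (3,1) (4,0) (1,3) (0,4) (1,1) (0,0) [ray(0,1) blocked at (2,3); ray(1,0) blocked at (3,2); ray(1,1) blocked at (3,3)]
  WK@(2,3): attacks (2,4) (2,2) (3,3) (1,3) (3,4) (3,2) (1,4) (1,2)
  WB@(3,2): attacks (4,3) (4,1) (2,3) (2,1) (1,0) [ray(1,-1) blocked at (4,1); ray(-1,1) blocked at (2,3)]
  WR@(3,4): attacks (3,3) (4,4) (2,4) (1,4) (0,4) [ray(0,-1) blocked at (3,3)]
  WB@(4,1): attacks (3,2) (3,0) [ray(-1,1) blocked at (3,2)]
W attacks (0,1): no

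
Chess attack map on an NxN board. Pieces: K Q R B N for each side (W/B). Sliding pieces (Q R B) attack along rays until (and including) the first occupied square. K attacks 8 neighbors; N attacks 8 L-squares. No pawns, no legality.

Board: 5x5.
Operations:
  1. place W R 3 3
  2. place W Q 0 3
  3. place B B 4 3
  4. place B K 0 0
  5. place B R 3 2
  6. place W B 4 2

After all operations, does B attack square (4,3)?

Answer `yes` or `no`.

Op 1: place WR@(3,3)
Op 2: place WQ@(0,3)
Op 3: place BB@(4,3)
Op 4: place BK@(0,0)
Op 5: place BR@(3,2)
Op 6: place WB@(4,2)
Per-piece attacks for B:
  BK@(0,0): attacks (0,1) (1,0) (1,1)
  BR@(3,2): attacks (3,3) (3,1) (3,0) (4,2) (2,2) (1,2) (0,2) [ray(0,1) blocked at (3,3); ray(1,0) blocked at (4,2)]
  BB@(4,3): attacks (3,4) (3,2) [ray(-1,-1) blocked at (3,2)]
B attacks (4,3): no

Answer: no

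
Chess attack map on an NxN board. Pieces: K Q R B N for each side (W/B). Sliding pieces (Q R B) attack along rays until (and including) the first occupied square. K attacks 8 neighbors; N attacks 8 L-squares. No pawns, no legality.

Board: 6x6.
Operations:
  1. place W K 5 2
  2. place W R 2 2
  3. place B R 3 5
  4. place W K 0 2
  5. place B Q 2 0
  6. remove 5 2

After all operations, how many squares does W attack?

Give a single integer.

Answer: 14

Derivation:
Op 1: place WK@(5,2)
Op 2: place WR@(2,2)
Op 3: place BR@(3,5)
Op 4: place WK@(0,2)
Op 5: place BQ@(2,0)
Op 6: remove (5,2)
Per-piece attacks for W:
  WK@(0,2): attacks (0,3) (0,1) (1,2) (1,3) (1,1)
  WR@(2,2): attacks (2,3) (2,4) (2,5) (2,1) (2,0) (3,2) (4,2) (5,2) (1,2) (0,2) [ray(0,-1) blocked at (2,0); ray(-1,0) blocked at (0,2)]
Union (14 distinct): (0,1) (0,2) (0,3) (1,1) (1,2) (1,3) (2,0) (2,1) (2,3) (2,4) (2,5) (3,2) (4,2) (5,2)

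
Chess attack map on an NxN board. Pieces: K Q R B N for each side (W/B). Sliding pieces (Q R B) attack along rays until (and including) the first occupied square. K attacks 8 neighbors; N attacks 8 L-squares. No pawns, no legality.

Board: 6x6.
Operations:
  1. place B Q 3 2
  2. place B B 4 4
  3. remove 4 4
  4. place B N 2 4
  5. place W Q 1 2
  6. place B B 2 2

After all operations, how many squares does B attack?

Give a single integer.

Op 1: place BQ@(3,2)
Op 2: place BB@(4,4)
Op 3: remove (4,4)
Op 4: place BN@(2,4)
Op 5: place WQ@(1,2)
Op 6: place BB@(2,2)
Per-piece attacks for B:
  BB@(2,2): attacks (3,3) (4,4) (5,5) (3,1) (4,0) (1,3) (0,4) (1,1) (0,0)
  BN@(2,4): attacks (4,5) (0,5) (3,2) (4,3) (1,2) (0,3)
  BQ@(3,2): attacks (3,3) (3,4) (3,5) (3,1) (3,0) (4,2) (5,2) (2,2) (4,3) (5,4) (4,1) (5,0) (2,3) (1,4) (0,5) (2,1) (1,0) [ray(-1,0) blocked at (2,2)]
Union (28 distinct): (0,0) (0,3) (0,4) (0,5) (1,0) (1,1) (1,2) (1,3) (1,4) (2,1) (2,2) (2,3) (3,0) (3,1) (3,2) (3,3) (3,4) (3,5) (4,0) (4,1) (4,2) (4,3) (4,4) (4,5) (5,0) (5,2) (5,4) (5,5)

Answer: 28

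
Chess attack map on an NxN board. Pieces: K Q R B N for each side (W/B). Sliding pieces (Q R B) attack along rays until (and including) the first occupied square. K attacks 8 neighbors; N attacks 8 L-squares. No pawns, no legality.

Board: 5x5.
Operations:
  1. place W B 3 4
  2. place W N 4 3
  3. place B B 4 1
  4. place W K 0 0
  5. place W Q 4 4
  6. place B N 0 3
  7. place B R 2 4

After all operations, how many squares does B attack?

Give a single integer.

Answer: 11

Derivation:
Op 1: place WB@(3,4)
Op 2: place WN@(4,3)
Op 3: place BB@(4,1)
Op 4: place WK@(0,0)
Op 5: place WQ@(4,4)
Op 6: place BN@(0,3)
Op 7: place BR@(2,4)
Per-piece attacks for B:
  BN@(0,3): attacks (2,4) (1,1) (2,2)
  BR@(2,4): attacks (2,3) (2,2) (2,1) (2,0) (3,4) (1,4) (0,4) [ray(1,0) blocked at (3,4)]
  BB@(4,1): attacks (3,2) (2,3) (1,4) (3,0)
Union (11 distinct): (0,4) (1,1) (1,4) (2,0) (2,1) (2,2) (2,3) (2,4) (3,0) (3,2) (3,4)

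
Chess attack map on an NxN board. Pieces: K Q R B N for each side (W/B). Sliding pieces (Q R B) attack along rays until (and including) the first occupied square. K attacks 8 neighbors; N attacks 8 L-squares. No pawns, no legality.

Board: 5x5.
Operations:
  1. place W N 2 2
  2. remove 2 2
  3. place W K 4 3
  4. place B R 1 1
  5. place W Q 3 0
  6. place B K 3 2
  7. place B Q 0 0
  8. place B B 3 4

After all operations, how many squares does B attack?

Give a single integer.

Answer: 19

Derivation:
Op 1: place WN@(2,2)
Op 2: remove (2,2)
Op 3: place WK@(4,3)
Op 4: place BR@(1,1)
Op 5: place WQ@(3,0)
Op 6: place BK@(3,2)
Op 7: place BQ@(0,0)
Op 8: place BB@(3,4)
Per-piece attacks for B:
  BQ@(0,0): attacks (0,1) (0,2) (0,3) (0,4) (1,0) (2,0) (3,0) (1,1) [ray(1,0) blocked at (3,0); ray(1,1) blocked at (1,1)]
  BR@(1,1): attacks (1,2) (1,3) (1,4) (1,0) (2,1) (3,1) (4,1) (0,1)
  BK@(3,2): attacks (3,3) (3,1) (4,2) (2,2) (4,3) (4,1) (2,3) (2,1)
  BB@(3,4): attacks (4,3) (2,3) (1,2) (0,1) [ray(1,-1) blocked at (4,3)]
Union (19 distinct): (0,1) (0,2) (0,3) (0,4) (1,0) (1,1) (1,2) (1,3) (1,4) (2,0) (2,1) (2,2) (2,3) (3,0) (3,1) (3,3) (4,1) (4,2) (4,3)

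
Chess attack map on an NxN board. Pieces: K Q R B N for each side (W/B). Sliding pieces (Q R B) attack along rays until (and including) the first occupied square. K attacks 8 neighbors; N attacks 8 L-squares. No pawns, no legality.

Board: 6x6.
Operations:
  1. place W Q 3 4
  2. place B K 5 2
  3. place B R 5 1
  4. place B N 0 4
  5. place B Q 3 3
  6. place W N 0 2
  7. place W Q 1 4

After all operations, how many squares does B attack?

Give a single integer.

Answer: 25

Derivation:
Op 1: place WQ@(3,4)
Op 2: place BK@(5,2)
Op 3: place BR@(5,1)
Op 4: place BN@(0,4)
Op 5: place BQ@(3,3)
Op 6: place WN@(0,2)
Op 7: place WQ@(1,4)
Per-piece attacks for B:
  BN@(0,4): attacks (2,5) (1,2) (2,3)
  BQ@(3,3): attacks (3,4) (3,2) (3,1) (3,0) (4,3) (5,3) (2,3) (1,3) (0,3) (4,4) (5,5) (4,2) (5,1) (2,4) (1,5) (2,2) (1,1) (0,0) [ray(0,1) blocked at (3,4); ray(1,-1) blocked at (5,1)]
  BR@(5,1): attacks (5,2) (5,0) (4,1) (3,1) (2,1) (1,1) (0,1) [ray(0,1) blocked at (5,2)]
  BK@(5,2): attacks (5,3) (5,1) (4,2) (4,3) (4,1)
Union (25 distinct): (0,0) (0,1) (0,3) (1,1) (1,2) (1,3) (1,5) (2,1) (2,2) (2,3) (2,4) (2,5) (3,0) (3,1) (3,2) (3,4) (4,1) (4,2) (4,3) (4,4) (5,0) (5,1) (5,2) (5,3) (5,5)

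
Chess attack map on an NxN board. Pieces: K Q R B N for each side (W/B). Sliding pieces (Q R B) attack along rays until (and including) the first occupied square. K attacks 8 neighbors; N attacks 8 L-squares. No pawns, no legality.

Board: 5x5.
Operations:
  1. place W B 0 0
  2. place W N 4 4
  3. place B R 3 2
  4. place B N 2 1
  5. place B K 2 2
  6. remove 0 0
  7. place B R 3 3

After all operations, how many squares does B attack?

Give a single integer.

Answer: 17

Derivation:
Op 1: place WB@(0,0)
Op 2: place WN@(4,4)
Op 3: place BR@(3,2)
Op 4: place BN@(2,1)
Op 5: place BK@(2,2)
Op 6: remove (0,0)
Op 7: place BR@(3,3)
Per-piece attacks for B:
  BN@(2,1): attacks (3,3) (4,2) (1,3) (0,2) (4,0) (0,0)
  BK@(2,2): attacks (2,3) (2,1) (3,2) (1,2) (3,3) (3,1) (1,3) (1,1)
  BR@(3,2): attacks (3,3) (3,1) (3,0) (4,2) (2,2) [ray(0,1) blocked at (3,3); ray(-1,0) blocked at (2,2)]
  BR@(3,3): attacks (3,4) (3,2) (4,3) (2,3) (1,3) (0,3) [ray(0,-1) blocked at (3,2)]
Union (17 distinct): (0,0) (0,2) (0,3) (1,1) (1,2) (1,3) (2,1) (2,2) (2,3) (3,0) (3,1) (3,2) (3,3) (3,4) (4,0) (4,2) (4,3)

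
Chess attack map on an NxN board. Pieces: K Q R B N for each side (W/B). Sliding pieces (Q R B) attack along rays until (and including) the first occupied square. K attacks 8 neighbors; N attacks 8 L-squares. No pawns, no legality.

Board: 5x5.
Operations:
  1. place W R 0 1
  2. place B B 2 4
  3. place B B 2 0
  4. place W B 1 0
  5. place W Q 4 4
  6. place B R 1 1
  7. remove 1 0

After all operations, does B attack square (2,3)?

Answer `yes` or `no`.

Answer: no

Derivation:
Op 1: place WR@(0,1)
Op 2: place BB@(2,4)
Op 3: place BB@(2,0)
Op 4: place WB@(1,0)
Op 5: place WQ@(4,4)
Op 6: place BR@(1,1)
Op 7: remove (1,0)
Per-piece attacks for B:
  BR@(1,1): attacks (1,2) (1,3) (1,4) (1,0) (2,1) (3,1) (4,1) (0,1) [ray(-1,0) blocked at (0,1)]
  BB@(2,0): attacks (3,1) (4,2) (1,1) [ray(-1,1) blocked at (1,1)]
  BB@(2,4): attacks (3,3) (4,2) (1,3) (0,2)
B attacks (2,3): no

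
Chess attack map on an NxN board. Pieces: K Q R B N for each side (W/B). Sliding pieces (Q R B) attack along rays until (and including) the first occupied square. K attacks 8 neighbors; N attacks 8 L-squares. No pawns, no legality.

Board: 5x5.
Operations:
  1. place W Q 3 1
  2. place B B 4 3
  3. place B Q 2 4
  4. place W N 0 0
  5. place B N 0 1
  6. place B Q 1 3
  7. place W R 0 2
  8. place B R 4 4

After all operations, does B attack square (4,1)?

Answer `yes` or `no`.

Answer: no

Derivation:
Op 1: place WQ@(3,1)
Op 2: place BB@(4,3)
Op 3: place BQ@(2,4)
Op 4: place WN@(0,0)
Op 5: place BN@(0,1)
Op 6: place BQ@(1,3)
Op 7: place WR@(0,2)
Op 8: place BR@(4,4)
Per-piece attacks for B:
  BN@(0,1): attacks (1,3) (2,2) (2,0)
  BQ@(1,3): attacks (1,4) (1,2) (1,1) (1,0) (2,3) (3,3) (4,3) (0,3) (2,4) (2,2) (3,1) (0,4) (0,2) [ray(1,0) blocked at (4,3); ray(1,1) blocked at (2,4); ray(1,-1) blocked at (3,1); ray(-1,-1) blocked at (0,2)]
  BQ@(2,4): attacks (2,3) (2,2) (2,1) (2,0) (3,4) (4,4) (1,4) (0,4) (3,3) (4,2) (1,3) [ray(1,0) blocked at (4,4); ray(-1,-1) blocked at (1,3)]
  BB@(4,3): attacks (3,4) (3,2) (2,1) (1,0)
  BR@(4,4): attacks (4,3) (3,4) (2,4) [ray(0,-1) blocked at (4,3); ray(-1,0) blocked at (2,4)]
B attacks (4,1): no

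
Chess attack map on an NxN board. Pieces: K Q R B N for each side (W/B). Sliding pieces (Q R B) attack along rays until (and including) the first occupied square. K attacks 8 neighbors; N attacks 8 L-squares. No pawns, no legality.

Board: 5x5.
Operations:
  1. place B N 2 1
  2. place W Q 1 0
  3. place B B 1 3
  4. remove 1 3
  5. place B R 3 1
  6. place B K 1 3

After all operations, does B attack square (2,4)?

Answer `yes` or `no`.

Op 1: place BN@(2,1)
Op 2: place WQ@(1,0)
Op 3: place BB@(1,3)
Op 4: remove (1,3)
Op 5: place BR@(3,1)
Op 6: place BK@(1,3)
Per-piece attacks for B:
  BK@(1,3): attacks (1,4) (1,2) (2,3) (0,3) (2,4) (2,2) (0,4) (0,2)
  BN@(2,1): attacks (3,3) (4,2) (1,3) (0,2) (4,0) (0,0)
  BR@(3,1): attacks (3,2) (3,3) (3,4) (3,0) (4,1) (2,1) [ray(-1,0) blocked at (2,1)]
B attacks (2,4): yes

Answer: yes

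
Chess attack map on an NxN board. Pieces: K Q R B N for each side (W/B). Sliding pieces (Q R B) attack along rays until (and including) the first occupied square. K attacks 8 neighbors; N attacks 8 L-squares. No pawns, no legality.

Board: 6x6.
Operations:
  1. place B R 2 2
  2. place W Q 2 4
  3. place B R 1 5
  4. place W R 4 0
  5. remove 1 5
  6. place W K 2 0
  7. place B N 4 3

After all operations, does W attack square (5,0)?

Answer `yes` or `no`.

Op 1: place BR@(2,2)
Op 2: place WQ@(2,4)
Op 3: place BR@(1,5)
Op 4: place WR@(4,0)
Op 5: remove (1,5)
Op 6: place WK@(2,0)
Op 7: place BN@(4,3)
Per-piece attacks for W:
  WK@(2,0): attacks (2,1) (3,0) (1,0) (3,1) (1,1)
  WQ@(2,4): attacks (2,5) (2,3) (2,2) (3,4) (4,4) (5,4) (1,4) (0,4) (3,5) (3,3) (4,2) (5,1) (1,5) (1,3) (0,2) [ray(0,-1) blocked at (2,2)]
  WR@(4,0): attacks (4,1) (4,2) (4,3) (5,0) (3,0) (2,0) [ray(0,1) blocked at (4,3); ray(-1,0) blocked at (2,0)]
W attacks (5,0): yes

Answer: yes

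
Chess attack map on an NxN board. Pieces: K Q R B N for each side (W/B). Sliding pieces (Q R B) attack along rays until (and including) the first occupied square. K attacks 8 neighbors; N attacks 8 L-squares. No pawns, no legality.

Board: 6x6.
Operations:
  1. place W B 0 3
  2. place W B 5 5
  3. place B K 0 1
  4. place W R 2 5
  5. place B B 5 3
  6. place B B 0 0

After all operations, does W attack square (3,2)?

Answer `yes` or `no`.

Answer: no

Derivation:
Op 1: place WB@(0,3)
Op 2: place WB@(5,5)
Op 3: place BK@(0,1)
Op 4: place WR@(2,5)
Op 5: place BB@(5,3)
Op 6: place BB@(0,0)
Per-piece attacks for W:
  WB@(0,3): attacks (1,4) (2,5) (1,2) (2,1) (3,0) [ray(1,1) blocked at (2,5)]
  WR@(2,5): attacks (2,4) (2,3) (2,2) (2,1) (2,0) (3,5) (4,5) (5,5) (1,5) (0,5) [ray(1,0) blocked at (5,5)]
  WB@(5,5): attacks (4,4) (3,3) (2,2) (1,1) (0,0) [ray(-1,-1) blocked at (0,0)]
W attacks (3,2): no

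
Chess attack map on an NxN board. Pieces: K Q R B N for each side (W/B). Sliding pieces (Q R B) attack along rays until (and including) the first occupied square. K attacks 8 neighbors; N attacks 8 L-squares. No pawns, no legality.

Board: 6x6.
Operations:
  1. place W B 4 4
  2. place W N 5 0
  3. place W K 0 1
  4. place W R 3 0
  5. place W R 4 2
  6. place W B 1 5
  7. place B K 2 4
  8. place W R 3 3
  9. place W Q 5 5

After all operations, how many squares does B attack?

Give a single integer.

Op 1: place WB@(4,4)
Op 2: place WN@(5,0)
Op 3: place WK@(0,1)
Op 4: place WR@(3,0)
Op 5: place WR@(4,2)
Op 6: place WB@(1,5)
Op 7: place BK@(2,4)
Op 8: place WR@(3,3)
Op 9: place WQ@(5,5)
Per-piece attacks for B:
  BK@(2,4): attacks (2,5) (2,3) (3,4) (1,4) (3,5) (3,3) (1,5) (1,3)
Union (8 distinct): (1,3) (1,4) (1,5) (2,3) (2,5) (3,3) (3,4) (3,5)

Answer: 8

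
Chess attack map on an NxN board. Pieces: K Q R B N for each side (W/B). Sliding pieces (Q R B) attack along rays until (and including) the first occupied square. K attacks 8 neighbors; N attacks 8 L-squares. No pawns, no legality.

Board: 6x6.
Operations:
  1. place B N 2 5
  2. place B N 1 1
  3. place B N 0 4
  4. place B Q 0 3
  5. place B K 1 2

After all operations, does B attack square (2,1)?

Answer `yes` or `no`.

Op 1: place BN@(2,5)
Op 2: place BN@(1,1)
Op 3: place BN@(0,4)
Op 4: place BQ@(0,3)
Op 5: place BK@(1,2)
Per-piece attacks for B:
  BQ@(0,3): attacks (0,4) (0,2) (0,1) (0,0) (1,3) (2,3) (3,3) (4,3) (5,3) (1,4) (2,5) (1,2) [ray(0,1) blocked at (0,4); ray(1,1) blocked at (2,5); ray(1,-1) blocked at (1,2)]
  BN@(0,4): attacks (2,5) (1,2) (2,3)
  BN@(1,1): attacks (2,3) (3,2) (0,3) (3,0)
  BK@(1,2): attacks (1,3) (1,1) (2,2) (0,2) (2,3) (2,1) (0,3) (0,1)
  BN@(2,5): attacks (3,3) (4,4) (1,3) (0,4)
B attacks (2,1): yes

Answer: yes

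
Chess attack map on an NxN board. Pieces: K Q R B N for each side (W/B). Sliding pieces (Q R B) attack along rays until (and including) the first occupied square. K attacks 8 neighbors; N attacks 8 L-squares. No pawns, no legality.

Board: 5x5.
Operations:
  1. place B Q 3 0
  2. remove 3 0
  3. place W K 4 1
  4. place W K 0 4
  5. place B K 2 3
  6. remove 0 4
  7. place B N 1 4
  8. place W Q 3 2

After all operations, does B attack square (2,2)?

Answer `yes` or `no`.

Op 1: place BQ@(3,0)
Op 2: remove (3,0)
Op 3: place WK@(4,1)
Op 4: place WK@(0,4)
Op 5: place BK@(2,3)
Op 6: remove (0,4)
Op 7: place BN@(1,4)
Op 8: place WQ@(3,2)
Per-piece attacks for B:
  BN@(1,4): attacks (2,2) (3,3) (0,2)
  BK@(2,3): attacks (2,4) (2,2) (3,3) (1,3) (3,4) (3,2) (1,4) (1,2)
B attacks (2,2): yes

Answer: yes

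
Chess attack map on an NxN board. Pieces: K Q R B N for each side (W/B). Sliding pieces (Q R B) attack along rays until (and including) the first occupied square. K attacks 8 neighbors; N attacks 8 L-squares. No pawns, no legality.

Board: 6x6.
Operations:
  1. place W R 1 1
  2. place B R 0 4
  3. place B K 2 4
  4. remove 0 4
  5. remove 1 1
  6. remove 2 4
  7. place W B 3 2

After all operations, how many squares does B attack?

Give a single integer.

Answer: 0

Derivation:
Op 1: place WR@(1,1)
Op 2: place BR@(0,4)
Op 3: place BK@(2,4)
Op 4: remove (0,4)
Op 5: remove (1,1)
Op 6: remove (2,4)
Op 7: place WB@(3,2)
Per-piece attacks for B:
Union (0 distinct): (none)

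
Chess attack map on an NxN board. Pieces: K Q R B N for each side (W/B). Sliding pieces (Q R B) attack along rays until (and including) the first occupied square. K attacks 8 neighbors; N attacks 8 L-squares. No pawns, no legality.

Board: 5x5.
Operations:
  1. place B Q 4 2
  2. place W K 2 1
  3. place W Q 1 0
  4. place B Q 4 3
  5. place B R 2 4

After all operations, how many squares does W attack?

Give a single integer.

Op 1: place BQ@(4,2)
Op 2: place WK@(2,1)
Op 3: place WQ@(1,0)
Op 4: place BQ@(4,3)
Op 5: place BR@(2,4)
Per-piece attacks for W:
  WQ@(1,0): attacks (1,1) (1,2) (1,3) (1,4) (2,0) (3,0) (4,0) (0,0) (2,1) (0,1) [ray(1,1) blocked at (2,1)]
  WK@(2,1): attacks (2,2) (2,0) (3,1) (1,1) (3,2) (3,0) (1,2) (1,0)
Union (14 distinct): (0,0) (0,1) (1,0) (1,1) (1,2) (1,3) (1,4) (2,0) (2,1) (2,2) (3,0) (3,1) (3,2) (4,0)

Answer: 14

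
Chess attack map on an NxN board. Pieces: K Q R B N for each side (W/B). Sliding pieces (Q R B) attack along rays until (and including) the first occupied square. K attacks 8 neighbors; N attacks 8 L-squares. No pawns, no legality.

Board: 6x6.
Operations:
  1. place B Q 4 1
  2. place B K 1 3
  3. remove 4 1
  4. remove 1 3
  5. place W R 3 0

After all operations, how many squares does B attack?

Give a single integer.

Op 1: place BQ@(4,1)
Op 2: place BK@(1,3)
Op 3: remove (4,1)
Op 4: remove (1,3)
Op 5: place WR@(3,0)
Per-piece attacks for B:
Union (0 distinct): (none)

Answer: 0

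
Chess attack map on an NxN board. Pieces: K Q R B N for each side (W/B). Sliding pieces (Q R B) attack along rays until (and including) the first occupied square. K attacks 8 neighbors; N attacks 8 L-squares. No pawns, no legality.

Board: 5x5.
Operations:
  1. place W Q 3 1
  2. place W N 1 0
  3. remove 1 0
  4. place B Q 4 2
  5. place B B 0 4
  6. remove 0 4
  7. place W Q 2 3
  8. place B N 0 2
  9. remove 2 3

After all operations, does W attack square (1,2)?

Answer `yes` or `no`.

Answer: no

Derivation:
Op 1: place WQ@(3,1)
Op 2: place WN@(1,0)
Op 3: remove (1,0)
Op 4: place BQ@(4,2)
Op 5: place BB@(0,4)
Op 6: remove (0,4)
Op 7: place WQ@(2,3)
Op 8: place BN@(0,2)
Op 9: remove (2,3)
Per-piece attacks for W:
  WQ@(3,1): attacks (3,2) (3,3) (3,4) (3,0) (4,1) (2,1) (1,1) (0,1) (4,2) (4,0) (2,2) (1,3) (0,4) (2,0) [ray(1,1) blocked at (4,2)]
W attacks (1,2): no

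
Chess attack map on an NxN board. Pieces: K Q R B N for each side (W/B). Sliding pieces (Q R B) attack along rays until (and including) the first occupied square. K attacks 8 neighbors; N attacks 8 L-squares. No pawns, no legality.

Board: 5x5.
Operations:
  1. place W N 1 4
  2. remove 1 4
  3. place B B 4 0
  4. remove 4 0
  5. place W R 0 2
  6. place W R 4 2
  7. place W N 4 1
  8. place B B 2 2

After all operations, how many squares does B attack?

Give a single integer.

Answer: 8

Derivation:
Op 1: place WN@(1,4)
Op 2: remove (1,4)
Op 3: place BB@(4,0)
Op 4: remove (4,0)
Op 5: place WR@(0,2)
Op 6: place WR@(4,2)
Op 7: place WN@(4,1)
Op 8: place BB@(2,2)
Per-piece attacks for B:
  BB@(2,2): attacks (3,3) (4,4) (3,1) (4,0) (1,3) (0,4) (1,1) (0,0)
Union (8 distinct): (0,0) (0,4) (1,1) (1,3) (3,1) (3,3) (4,0) (4,4)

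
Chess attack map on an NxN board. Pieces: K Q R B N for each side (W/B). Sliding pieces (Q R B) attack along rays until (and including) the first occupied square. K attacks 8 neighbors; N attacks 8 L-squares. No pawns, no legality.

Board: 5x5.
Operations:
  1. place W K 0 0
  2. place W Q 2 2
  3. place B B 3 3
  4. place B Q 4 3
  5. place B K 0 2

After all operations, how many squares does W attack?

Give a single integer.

Op 1: place WK@(0,0)
Op 2: place WQ@(2,2)
Op 3: place BB@(3,3)
Op 4: place BQ@(4,3)
Op 5: place BK@(0,2)
Per-piece attacks for W:
  WK@(0,0): attacks (0,1) (1,0) (1,1)
  WQ@(2,2): attacks (2,3) (2,4) (2,1) (2,0) (3,2) (4,2) (1,2) (0,2) (3,3) (3,1) (4,0) (1,3) (0,4) (1,1) (0,0) [ray(-1,0) blocked at (0,2); ray(1,1) blocked at (3,3); ray(-1,-1) blocked at (0,0)]
Union (17 distinct): (0,0) (0,1) (0,2) (0,4) (1,0) (1,1) (1,2) (1,3) (2,0) (2,1) (2,3) (2,4) (3,1) (3,2) (3,3) (4,0) (4,2)

Answer: 17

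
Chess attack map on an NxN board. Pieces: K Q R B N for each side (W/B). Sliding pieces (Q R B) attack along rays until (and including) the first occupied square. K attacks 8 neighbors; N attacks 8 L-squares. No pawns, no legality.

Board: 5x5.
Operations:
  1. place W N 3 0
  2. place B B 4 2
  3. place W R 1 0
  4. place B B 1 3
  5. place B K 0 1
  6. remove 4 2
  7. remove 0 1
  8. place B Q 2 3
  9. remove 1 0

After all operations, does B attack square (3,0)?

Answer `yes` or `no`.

Answer: no

Derivation:
Op 1: place WN@(3,0)
Op 2: place BB@(4,2)
Op 3: place WR@(1,0)
Op 4: place BB@(1,3)
Op 5: place BK@(0,1)
Op 6: remove (4,2)
Op 7: remove (0,1)
Op 8: place BQ@(2,3)
Op 9: remove (1,0)
Per-piece attacks for B:
  BB@(1,3): attacks (2,4) (2,2) (3,1) (4,0) (0,4) (0,2)
  BQ@(2,3): attacks (2,4) (2,2) (2,1) (2,0) (3,3) (4,3) (1,3) (3,4) (3,2) (4,1) (1,4) (1,2) (0,1) [ray(-1,0) blocked at (1,3)]
B attacks (3,0): no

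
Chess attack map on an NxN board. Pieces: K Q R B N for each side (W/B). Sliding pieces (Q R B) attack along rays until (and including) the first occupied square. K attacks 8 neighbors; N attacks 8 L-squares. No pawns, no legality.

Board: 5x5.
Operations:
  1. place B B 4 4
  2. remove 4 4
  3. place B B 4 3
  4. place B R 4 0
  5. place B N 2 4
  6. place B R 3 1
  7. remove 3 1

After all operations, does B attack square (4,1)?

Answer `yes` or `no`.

Answer: yes

Derivation:
Op 1: place BB@(4,4)
Op 2: remove (4,4)
Op 3: place BB@(4,3)
Op 4: place BR@(4,0)
Op 5: place BN@(2,4)
Op 6: place BR@(3,1)
Op 7: remove (3,1)
Per-piece attacks for B:
  BN@(2,4): attacks (3,2) (4,3) (1,2) (0,3)
  BR@(4,0): attacks (4,1) (4,2) (4,3) (3,0) (2,0) (1,0) (0,0) [ray(0,1) blocked at (4,3)]
  BB@(4,3): attacks (3,4) (3,2) (2,1) (1,0)
B attacks (4,1): yes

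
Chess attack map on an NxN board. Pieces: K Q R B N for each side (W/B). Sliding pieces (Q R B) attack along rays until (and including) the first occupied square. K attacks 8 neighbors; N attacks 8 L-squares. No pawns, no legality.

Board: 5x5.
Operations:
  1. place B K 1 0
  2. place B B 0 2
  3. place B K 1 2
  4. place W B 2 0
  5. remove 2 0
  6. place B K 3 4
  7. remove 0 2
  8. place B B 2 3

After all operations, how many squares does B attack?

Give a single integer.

Answer: 19

Derivation:
Op 1: place BK@(1,0)
Op 2: place BB@(0,2)
Op 3: place BK@(1,2)
Op 4: place WB@(2,0)
Op 5: remove (2,0)
Op 6: place BK@(3,4)
Op 7: remove (0,2)
Op 8: place BB@(2,3)
Per-piece attacks for B:
  BK@(1,0): attacks (1,1) (2,0) (0,0) (2,1) (0,1)
  BK@(1,2): attacks (1,3) (1,1) (2,2) (0,2) (2,3) (2,1) (0,3) (0,1)
  BB@(2,3): attacks (3,4) (3,2) (4,1) (1,4) (1,2) [ray(1,1) blocked at (3,4); ray(-1,-1) blocked at (1,2)]
  BK@(3,4): attacks (3,3) (4,4) (2,4) (4,3) (2,3)
Union (19 distinct): (0,0) (0,1) (0,2) (0,3) (1,1) (1,2) (1,3) (1,4) (2,0) (2,1) (2,2) (2,3) (2,4) (3,2) (3,3) (3,4) (4,1) (4,3) (4,4)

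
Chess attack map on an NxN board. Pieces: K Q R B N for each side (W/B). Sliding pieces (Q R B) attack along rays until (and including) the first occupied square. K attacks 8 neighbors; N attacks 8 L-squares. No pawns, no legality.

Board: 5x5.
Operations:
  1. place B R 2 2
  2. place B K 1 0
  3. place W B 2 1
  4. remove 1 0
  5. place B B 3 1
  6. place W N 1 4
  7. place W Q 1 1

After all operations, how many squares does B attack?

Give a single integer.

Answer: 10

Derivation:
Op 1: place BR@(2,2)
Op 2: place BK@(1,0)
Op 3: place WB@(2,1)
Op 4: remove (1,0)
Op 5: place BB@(3,1)
Op 6: place WN@(1,4)
Op 7: place WQ@(1,1)
Per-piece attacks for B:
  BR@(2,2): attacks (2,3) (2,4) (2,1) (3,2) (4,2) (1,2) (0,2) [ray(0,-1) blocked at (2,1)]
  BB@(3,1): attacks (4,2) (4,0) (2,2) (2,0) [ray(-1,1) blocked at (2,2)]
Union (10 distinct): (0,2) (1,2) (2,0) (2,1) (2,2) (2,3) (2,4) (3,2) (4,0) (4,2)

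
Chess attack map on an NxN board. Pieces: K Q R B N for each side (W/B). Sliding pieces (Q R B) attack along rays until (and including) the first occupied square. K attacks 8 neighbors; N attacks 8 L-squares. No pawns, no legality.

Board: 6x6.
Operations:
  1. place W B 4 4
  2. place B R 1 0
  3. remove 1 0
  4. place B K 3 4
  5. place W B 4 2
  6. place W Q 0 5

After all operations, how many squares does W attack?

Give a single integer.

Op 1: place WB@(4,4)
Op 2: place BR@(1,0)
Op 3: remove (1,0)
Op 4: place BK@(3,4)
Op 5: place WB@(4,2)
Op 6: place WQ@(0,5)
Per-piece attacks for W:
  WQ@(0,5): attacks (0,4) (0,3) (0,2) (0,1) (0,0) (1,5) (2,5) (3,5) (4,5) (5,5) (1,4) (2,3) (3,2) (4,1) (5,0)
  WB@(4,2): attacks (5,3) (5,1) (3,3) (2,4) (1,5) (3,1) (2,0)
  WB@(4,4): attacks (5,5) (5,3) (3,5) (3,3) (2,2) (1,1) (0,0)
Union (23 distinct): (0,0) (0,1) (0,2) (0,3) (0,4) (1,1) (1,4) (1,5) (2,0) (2,2) (2,3) (2,4) (2,5) (3,1) (3,2) (3,3) (3,5) (4,1) (4,5) (5,0) (5,1) (5,3) (5,5)

Answer: 23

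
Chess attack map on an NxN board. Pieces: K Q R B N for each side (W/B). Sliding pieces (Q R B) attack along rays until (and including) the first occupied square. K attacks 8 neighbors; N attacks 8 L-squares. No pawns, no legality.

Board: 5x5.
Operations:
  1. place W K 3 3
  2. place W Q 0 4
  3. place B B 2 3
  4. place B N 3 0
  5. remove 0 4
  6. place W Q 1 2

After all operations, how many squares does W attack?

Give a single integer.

Answer: 17

Derivation:
Op 1: place WK@(3,3)
Op 2: place WQ@(0,4)
Op 3: place BB@(2,3)
Op 4: place BN@(3,0)
Op 5: remove (0,4)
Op 6: place WQ@(1,2)
Per-piece attacks for W:
  WQ@(1,2): attacks (1,3) (1,4) (1,1) (1,0) (2,2) (3,2) (4,2) (0,2) (2,3) (2,1) (3,0) (0,3) (0,1) [ray(1,1) blocked at (2,3); ray(1,-1) blocked at (3,0)]
  WK@(3,3): attacks (3,4) (3,2) (4,3) (2,3) (4,4) (4,2) (2,4) (2,2)
Union (17 distinct): (0,1) (0,2) (0,3) (1,0) (1,1) (1,3) (1,4) (2,1) (2,2) (2,3) (2,4) (3,0) (3,2) (3,4) (4,2) (4,3) (4,4)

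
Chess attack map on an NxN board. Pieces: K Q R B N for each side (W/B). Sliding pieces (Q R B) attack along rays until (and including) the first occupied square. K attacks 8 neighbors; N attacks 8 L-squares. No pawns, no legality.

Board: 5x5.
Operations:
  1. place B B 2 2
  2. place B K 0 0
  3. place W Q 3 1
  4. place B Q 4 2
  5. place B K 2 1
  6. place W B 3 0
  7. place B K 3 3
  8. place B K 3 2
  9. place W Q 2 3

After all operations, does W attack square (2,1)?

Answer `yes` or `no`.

Answer: yes

Derivation:
Op 1: place BB@(2,2)
Op 2: place BK@(0,0)
Op 3: place WQ@(3,1)
Op 4: place BQ@(4,2)
Op 5: place BK@(2,1)
Op 6: place WB@(3,0)
Op 7: place BK@(3,3)
Op 8: place BK@(3,2)
Op 9: place WQ@(2,3)
Per-piece attacks for W:
  WQ@(2,3): attacks (2,4) (2,2) (3,3) (1,3) (0,3) (3,4) (3,2) (1,4) (1,2) (0,1) [ray(0,-1) blocked at (2,2); ray(1,0) blocked at (3,3); ray(1,-1) blocked at (3,2)]
  WB@(3,0): attacks (4,1) (2,1) [ray(-1,1) blocked at (2,1)]
  WQ@(3,1): attacks (3,2) (3,0) (4,1) (2,1) (4,2) (4,0) (2,2) (2,0) [ray(0,1) blocked at (3,2); ray(0,-1) blocked at (3,0); ray(-1,0) blocked at (2,1); ray(1,1) blocked at (4,2); ray(-1,1) blocked at (2,2)]
W attacks (2,1): yes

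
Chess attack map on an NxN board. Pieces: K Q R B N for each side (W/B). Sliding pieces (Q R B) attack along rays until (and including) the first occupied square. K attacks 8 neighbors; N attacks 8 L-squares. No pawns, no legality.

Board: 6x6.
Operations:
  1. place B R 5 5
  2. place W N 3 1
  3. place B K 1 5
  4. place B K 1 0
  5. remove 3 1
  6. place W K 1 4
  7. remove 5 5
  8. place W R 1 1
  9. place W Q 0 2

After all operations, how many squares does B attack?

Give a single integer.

Answer: 10

Derivation:
Op 1: place BR@(5,5)
Op 2: place WN@(3,1)
Op 3: place BK@(1,5)
Op 4: place BK@(1,0)
Op 5: remove (3,1)
Op 6: place WK@(1,4)
Op 7: remove (5,5)
Op 8: place WR@(1,1)
Op 9: place WQ@(0,2)
Per-piece attacks for B:
  BK@(1,0): attacks (1,1) (2,0) (0,0) (2,1) (0,1)
  BK@(1,5): attacks (1,4) (2,5) (0,5) (2,4) (0,4)
Union (10 distinct): (0,0) (0,1) (0,4) (0,5) (1,1) (1,4) (2,0) (2,1) (2,4) (2,5)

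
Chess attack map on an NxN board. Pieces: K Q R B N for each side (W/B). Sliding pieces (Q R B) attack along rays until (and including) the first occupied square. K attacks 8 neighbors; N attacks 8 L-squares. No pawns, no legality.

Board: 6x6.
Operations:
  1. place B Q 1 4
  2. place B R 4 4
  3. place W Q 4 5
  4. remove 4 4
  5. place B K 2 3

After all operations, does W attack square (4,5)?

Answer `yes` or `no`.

Answer: no

Derivation:
Op 1: place BQ@(1,4)
Op 2: place BR@(4,4)
Op 3: place WQ@(4,5)
Op 4: remove (4,4)
Op 5: place BK@(2,3)
Per-piece attacks for W:
  WQ@(4,5): attacks (4,4) (4,3) (4,2) (4,1) (4,0) (5,5) (3,5) (2,5) (1,5) (0,5) (5,4) (3,4) (2,3) [ray(-1,-1) blocked at (2,3)]
W attacks (4,5): no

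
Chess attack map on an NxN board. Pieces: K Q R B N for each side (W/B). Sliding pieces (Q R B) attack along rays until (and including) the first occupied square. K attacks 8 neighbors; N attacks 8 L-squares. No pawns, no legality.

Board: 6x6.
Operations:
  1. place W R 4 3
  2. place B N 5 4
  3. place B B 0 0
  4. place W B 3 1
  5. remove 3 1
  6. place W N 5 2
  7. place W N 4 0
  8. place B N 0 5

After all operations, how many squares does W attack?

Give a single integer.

Op 1: place WR@(4,3)
Op 2: place BN@(5,4)
Op 3: place BB@(0,0)
Op 4: place WB@(3,1)
Op 5: remove (3,1)
Op 6: place WN@(5,2)
Op 7: place WN@(4,0)
Op 8: place BN@(0,5)
Per-piece attacks for W:
  WN@(4,0): attacks (5,2) (3,2) (2,1)
  WR@(4,3): attacks (4,4) (4,5) (4,2) (4,1) (4,0) (5,3) (3,3) (2,3) (1,3) (0,3) [ray(0,-1) blocked at (4,0)]
  WN@(5,2): attacks (4,4) (3,3) (4,0) (3,1)
Union (14 distinct): (0,3) (1,3) (2,1) (2,3) (3,1) (3,2) (3,3) (4,0) (4,1) (4,2) (4,4) (4,5) (5,2) (5,3)

Answer: 14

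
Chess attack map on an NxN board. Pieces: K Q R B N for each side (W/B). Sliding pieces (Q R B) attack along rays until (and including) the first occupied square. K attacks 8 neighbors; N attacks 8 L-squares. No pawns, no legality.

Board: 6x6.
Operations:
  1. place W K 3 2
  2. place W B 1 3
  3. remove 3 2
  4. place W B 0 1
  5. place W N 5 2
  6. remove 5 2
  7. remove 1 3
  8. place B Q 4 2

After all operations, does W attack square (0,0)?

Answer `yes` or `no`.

Op 1: place WK@(3,2)
Op 2: place WB@(1,3)
Op 3: remove (3,2)
Op 4: place WB@(0,1)
Op 5: place WN@(5,2)
Op 6: remove (5,2)
Op 7: remove (1,3)
Op 8: place BQ@(4,2)
Per-piece attacks for W:
  WB@(0,1): attacks (1,2) (2,3) (3,4) (4,5) (1,0)
W attacks (0,0): no

Answer: no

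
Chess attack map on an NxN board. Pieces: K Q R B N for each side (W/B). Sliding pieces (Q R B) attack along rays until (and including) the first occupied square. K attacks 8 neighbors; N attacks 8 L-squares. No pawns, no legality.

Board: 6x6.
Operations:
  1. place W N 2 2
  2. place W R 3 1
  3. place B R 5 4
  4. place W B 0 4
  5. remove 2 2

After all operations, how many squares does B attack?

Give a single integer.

Answer: 10

Derivation:
Op 1: place WN@(2,2)
Op 2: place WR@(3,1)
Op 3: place BR@(5,4)
Op 4: place WB@(0,4)
Op 5: remove (2,2)
Per-piece attacks for B:
  BR@(5,4): attacks (5,5) (5,3) (5,2) (5,1) (5,0) (4,4) (3,4) (2,4) (1,4) (0,4) [ray(-1,0) blocked at (0,4)]
Union (10 distinct): (0,4) (1,4) (2,4) (3,4) (4,4) (5,0) (5,1) (5,2) (5,3) (5,5)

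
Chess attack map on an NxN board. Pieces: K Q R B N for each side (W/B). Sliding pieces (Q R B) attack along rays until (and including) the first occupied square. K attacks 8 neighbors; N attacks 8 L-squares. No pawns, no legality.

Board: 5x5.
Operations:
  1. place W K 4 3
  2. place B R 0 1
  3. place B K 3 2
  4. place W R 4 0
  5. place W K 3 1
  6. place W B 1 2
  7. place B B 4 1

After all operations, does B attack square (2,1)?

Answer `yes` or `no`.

Answer: yes

Derivation:
Op 1: place WK@(4,3)
Op 2: place BR@(0,1)
Op 3: place BK@(3,2)
Op 4: place WR@(4,0)
Op 5: place WK@(3,1)
Op 6: place WB@(1,2)
Op 7: place BB@(4,1)
Per-piece attacks for B:
  BR@(0,1): attacks (0,2) (0,3) (0,4) (0,0) (1,1) (2,1) (3,1) [ray(1,0) blocked at (3,1)]
  BK@(3,2): attacks (3,3) (3,1) (4,2) (2,2) (4,3) (4,1) (2,3) (2,1)
  BB@(4,1): attacks (3,2) (3,0) [ray(-1,1) blocked at (3,2)]
B attacks (2,1): yes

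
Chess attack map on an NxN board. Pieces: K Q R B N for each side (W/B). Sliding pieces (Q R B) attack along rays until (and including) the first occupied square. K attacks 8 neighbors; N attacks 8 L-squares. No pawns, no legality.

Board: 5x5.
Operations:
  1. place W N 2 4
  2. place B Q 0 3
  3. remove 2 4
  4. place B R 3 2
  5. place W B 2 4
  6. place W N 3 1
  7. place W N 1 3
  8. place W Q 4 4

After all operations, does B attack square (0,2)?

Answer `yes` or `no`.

Answer: yes

Derivation:
Op 1: place WN@(2,4)
Op 2: place BQ@(0,3)
Op 3: remove (2,4)
Op 4: place BR@(3,2)
Op 5: place WB@(2,4)
Op 6: place WN@(3,1)
Op 7: place WN@(1,3)
Op 8: place WQ@(4,4)
Per-piece attacks for B:
  BQ@(0,3): attacks (0,4) (0,2) (0,1) (0,0) (1,3) (1,4) (1,2) (2,1) (3,0) [ray(1,0) blocked at (1,3)]
  BR@(3,2): attacks (3,3) (3,4) (3,1) (4,2) (2,2) (1,2) (0,2) [ray(0,-1) blocked at (3,1)]
B attacks (0,2): yes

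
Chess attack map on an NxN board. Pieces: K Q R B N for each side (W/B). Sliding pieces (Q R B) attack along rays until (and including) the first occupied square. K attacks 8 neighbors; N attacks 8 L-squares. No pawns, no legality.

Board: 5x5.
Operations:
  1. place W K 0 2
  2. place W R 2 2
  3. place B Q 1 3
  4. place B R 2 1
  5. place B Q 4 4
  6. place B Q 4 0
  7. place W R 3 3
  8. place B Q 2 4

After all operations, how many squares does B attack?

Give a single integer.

Answer: 23

Derivation:
Op 1: place WK@(0,2)
Op 2: place WR@(2,2)
Op 3: place BQ@(1,3)
Op 4: place BR@(2,1)
Op 5: place BQ@(4,4)
Op 6: place BQ@(4,0)
Op 7: place WR@(3,3)
Op 8: place BQ@(2,4)
Per-piece attacks for B:
  BQ@(1,3): attacks (1,4) (1,2) (1,1) (1,0) (2,3) (3,3) (0,3) (2,4) (2,2) (0,4) (0,2) [ray(1,0) blocked at (3,3); ray(1,1) blocked at (2,4); ray(1,-1) blocked at (2,2); ray(-1,-1) blocked at (0,2)]
  BR@(2,1): attacks (2,2) (2,0) (3,1) (4,1) (1,1) (0,1) [ray(0,1) blocked at (2,2)]
  BQ@(2,4): attacks (2,3) (2,2) (3,4) (4,4) (1,4) (0,4) (3,3) (1,3) [ray(0,-1) blocked at (2,2); ray(1,0) blocked at (4,4); ray(1,-1) blocked at (3,3); ray(-1,-1) blocked at (1,3)]
  BQ@(4,0): attacks (4,1) (4,2) (4,3) (4,4) (3,0) (2,0) (1,0) (0,0) (3,1) (2,2) [ray(0,1) blocked at (4,4); ray(-1,1) blocked at (2,2)]
  BQ@(4,4): attacks (4,3) (4,2) (4,1) (4,0) (3,4) (2,4) (3,3) [ray(0,-1) blocked at (4,0); ray(-1,0) blocked at (2,4); ray(-1,-1) blocked at (3,3)]
Union (23 distinct): (0,0) (0,1) (0,2) (0,3) (0,4) (1,0) (1,1) (1,2) (1,3) (1,4) (2,0) (2,2) (2,3) (2,4) (3,0) (3,1) (3,3) (3,4) (4,0) (4,1) (4,2) (4,3) (4,4)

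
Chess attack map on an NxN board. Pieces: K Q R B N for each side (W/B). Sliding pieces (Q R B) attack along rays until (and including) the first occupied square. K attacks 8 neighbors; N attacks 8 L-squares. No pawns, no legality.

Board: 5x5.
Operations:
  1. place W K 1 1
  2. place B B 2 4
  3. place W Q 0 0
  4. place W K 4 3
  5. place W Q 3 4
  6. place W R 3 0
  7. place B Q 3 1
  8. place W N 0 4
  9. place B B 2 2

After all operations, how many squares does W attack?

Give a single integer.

Answer: 22

Derivation:
Op 1: place WK@(1,1)
Op 2: place BB@(2,4)
Op 3: place WQ@(0,0)
Op 4: place WK@(4,3)
Op 5: place WQ@(3,4)
Op 6: place WR@(3,0)
Op 7: place BQ@(3,1)
Op 8: place WN@(0,4)
Op 9: place BB@(2,2)
Per-piece attacks for W:
  WQ@(0,0): attacks (0,1) (0,2) (0,3) (0,4) (1,0) (2,0) (3,0) (1,1) [ray(0,1) blocked at (0,4); ray(1,0) blocked at (3,0); ray(1,1) blocked at (1,1)]
  WN@(0,4): attacks (1,2) (2,3)
  WK@(1,1): attacks (1,2) (1,0) (2,1) (0,1) (2,2) (2,0) (0,2) (0,0)
  WR@(3,0): attacks (3,1) (4,0) (2,0) (1,0) (0,0) [ray(0,1) blocked at (3,1); ray(-1,0) blocked at (0,0)]
  WQ@(3,4): attacks (3,3) (3,2) (3,1) (4,4) (2,4) (4,3) (2,3) (1,2) (0,1) [ray(0,-1) blocked at (3,1); ray(-1,0) blocked at (2,4); ray(1,-1) blocked at (4,3)]
  WK@(4,3): attacks (4,4) (4,2) (3,3) (3,4) (3,2)
Union (22 distinct): (0,0) (0,1) (0,2) (0,3) (0,4) (1,0) (1,1) (1,2) (2,0) (2,1) (2,2) (2,3) (2,4) (3,0) (3,1) (3,2) (3,3) (3,4) (4,0) (4,2) (4,3) (4,4)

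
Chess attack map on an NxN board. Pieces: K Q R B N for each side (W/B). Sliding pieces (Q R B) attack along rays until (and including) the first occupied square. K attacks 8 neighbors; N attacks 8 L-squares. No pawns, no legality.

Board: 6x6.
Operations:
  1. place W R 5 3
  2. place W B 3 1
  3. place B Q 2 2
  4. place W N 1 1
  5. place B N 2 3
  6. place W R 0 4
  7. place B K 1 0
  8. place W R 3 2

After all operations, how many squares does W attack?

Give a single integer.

Op 1: place WR@(5,3)
Op 2: place WB@(3,1)
Op 3: place BQ@(2,2)
Op 4: place WN@(1,1)
Op 5: place BN@(2,3)
Op 6: place WR@(0,4)
Op 7: place BK@(1,0)
Op 8: place WR@(3,2)
Per-piece attacks for W:
  WR@(0,4): attacks (0,5) (0,3) (0,2) (0,1) (0,0) (1,4) (2,4) (3,4) (4,4) (5,4)
  WN@(1,1): attacks (2,3) (3,2) (0,3) (3,0)
  WB@(3,1): attacks (4,2) (5,3) (4,0) (2,2) (2,0) [ray(1,1) blocked at (5,3); ray(-1,1) blocked at (2,2)]
  WR@(3,2): attacks (3,3) (3,4) (3,5) (3,1) (4,2) (5,2) (2,2) [ray(0,-1) blocked at (3,1); ray(-1,0) blocked at (2,2)]
  WR@(5,3): attacks (5,4) (5,5) (5,2) (5,1) (5,0) (4,3) (3,3) (2,3) [ray(-1,0) blocked at (2,3)]
Union (26 distinct): (0,0) (0,1) (0,2) (0,3) (0,5) (1,4) (2,0) (2,2) (2,3) (2,4) (3,0) (3,1) (3,2) (3,3) (3,4) (3,5) (4,0) (4,2) (4,3) (4,4) (5,0) (5,1) (5,2) (5,3) (5,4) (5,5)

Answer: 26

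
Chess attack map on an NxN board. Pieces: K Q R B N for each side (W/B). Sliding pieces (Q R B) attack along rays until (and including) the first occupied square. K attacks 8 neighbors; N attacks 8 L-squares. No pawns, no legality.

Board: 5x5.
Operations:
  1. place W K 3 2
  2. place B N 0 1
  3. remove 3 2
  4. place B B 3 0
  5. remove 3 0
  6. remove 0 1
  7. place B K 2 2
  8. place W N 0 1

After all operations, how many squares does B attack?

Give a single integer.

Op 1: place WK@(3,2)
Op 2: place BN@(0,1)
Op 3: remove (3,2)
Op 4: place BB@(3,0)
Op 5: remove (3,0)
Op 6: remove (0,1)
Op 7: place BK@(2,2)
Op 8: place WN@(0,1)
Per-piece attacks for B:
  BK@(2,2): attacks (2,3) (2,1) (3,2) (1,2) (3,3) (3,1) (1,3) (1,1)
Union (8 distinct): (1,1) (1,2) (1,3) (2,1) (2,3) (3,1) (3,2) (3,3)

Answer: 8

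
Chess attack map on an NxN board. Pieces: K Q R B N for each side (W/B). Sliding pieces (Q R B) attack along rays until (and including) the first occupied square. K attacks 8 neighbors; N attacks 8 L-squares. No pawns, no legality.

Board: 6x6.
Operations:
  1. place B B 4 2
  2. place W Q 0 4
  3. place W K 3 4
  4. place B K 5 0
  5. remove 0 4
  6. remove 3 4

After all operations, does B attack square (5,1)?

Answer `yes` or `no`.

Answer: yes

Derivation:
Op 1: place BB@(4,2)
Op 2: place WQ@(0,4)
Op 3: place WK@(3,4)
Op 4: place BK@(5,0)
Op 5: remove (0,4)
Op 6: remove (3,4)
Per-piece attacks for B:
  BB@(4,2): attacks (5,3) (5,1) (3,3) (2,4) (1,5) (3,1) (2,0)
  BK@(5,0): attacks (5,1) (4,0) (4,1)
B attacks (5,1): yes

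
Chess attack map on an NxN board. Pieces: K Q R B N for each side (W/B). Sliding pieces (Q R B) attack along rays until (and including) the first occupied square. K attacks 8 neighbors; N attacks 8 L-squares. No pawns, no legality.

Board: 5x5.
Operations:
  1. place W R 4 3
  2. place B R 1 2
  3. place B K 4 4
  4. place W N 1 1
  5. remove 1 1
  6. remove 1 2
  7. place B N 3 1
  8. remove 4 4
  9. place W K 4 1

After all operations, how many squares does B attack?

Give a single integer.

Answer: 4

Derivation:
Op 1: place WR@(4,3)
Op 2: place BR@(1,2)
Op 3: place BK@(4,4)
Op 4: place WN@(1,1)
Op 5: remove (1,1)
Op 6: remove (1,2)
Op 7: place BN@(3,1)
Op 8: remove (4,4)
Op 9: place WK@(4,1)
Per-piece attacks for B:
  BN@(3,1): attacks (4,3) (2,3) (1,2) (1,0)
Union (4 distinct): (1,0) (1,2) (2,3) (4,3)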